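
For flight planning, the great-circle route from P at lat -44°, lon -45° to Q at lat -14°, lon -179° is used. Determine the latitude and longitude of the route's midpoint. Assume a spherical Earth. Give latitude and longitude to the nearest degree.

≈ lat -53°, lon -131°

Convert each endpoint to a unit vector on the sphere (x = cos φ cos λ, y = cos φ sin λ, z = sin φ).
The central angle between the endpoints is δ = arccos(p₁·p₂) ≈ 1.893 rad (108.5°).
Interpolate at f = 1/2 with slerp weights a = sin((1−f)δ)/sin δ ≈ 0.855, b = sin(fδ)/sin δ ≈ 0.855.
p = a·p₁ + b·p₂ ≈ (-0.395, -0.450, -0.801); φ = arcsin(p_z) ≈ -53.25°, λ = atan2(p_y, p_x) ≈ -131.29°.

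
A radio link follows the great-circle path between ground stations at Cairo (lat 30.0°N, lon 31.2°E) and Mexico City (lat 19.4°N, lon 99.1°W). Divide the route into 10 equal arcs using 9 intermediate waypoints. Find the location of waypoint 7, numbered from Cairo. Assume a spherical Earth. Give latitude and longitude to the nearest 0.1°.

Convert each endpoint to a unit vector on the sphere (x = cos φ cos λ, y = cos φ sin λ, z = sin φ).
The central angle between the endpoints is δ = arccos(p₁·p₂) ≈ 1.941 rad (111.2°).
Interpolate at f = 7/10 with slerp weights a = sin((1−f)δ)/sin δ ≈ 0.590, b = sin(fδ)/sin δ ≈ 1.049.
p = a·p₁ + b·p₂ ≈ (0.281, -0.712, 0.643); φ = arcsin(p_z) ≈ 40.05°, λ = atan2(p_y, p_x) ≈ -68.49°.

≈ lat 40.1°N, lon 68.5°W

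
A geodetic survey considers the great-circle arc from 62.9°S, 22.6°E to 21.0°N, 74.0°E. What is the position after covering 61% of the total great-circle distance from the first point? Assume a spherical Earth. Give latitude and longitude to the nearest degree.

From cos δ = sin φ₁ sin φ₂ + cos φ₁ cos φ₂ cos Δλ, the central angle is δ ≈ 1.625 rad (93.1°).
Interpolate at f = 0.61 with slerp weights a = sin((1−f)δ)/sin δ ≈ 0.593, b = sin(fδ)/sin δ ≈ 0.838.
p = a·p₁ + b·p₂ ≈ (0.465, 0.856, -0.228); φ = arcsin(p_z) ≈ -13.15°, λ = atan2(p_y, p_x) ≈ 61.48°.

≈ 13°S, 61°E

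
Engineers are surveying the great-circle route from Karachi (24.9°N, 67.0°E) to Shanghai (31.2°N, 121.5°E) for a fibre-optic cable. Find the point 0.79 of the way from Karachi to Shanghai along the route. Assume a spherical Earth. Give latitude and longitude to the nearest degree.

Write both endpoints as unit vectors p₁, p₂ with components (cos φ cos λ, cos φ sin λ, sin φ).
The central angle between the endpoints is δ = arccos(p₁·p₂) ≈ 0.838 rad (48.0°).
Interpolate at f = 0.79 with slerp weights a = sin((1−f)δ)/sin δ ≈ 0.236, b = sin(fδ)/sin δ ≈ 0.827.
p = a·p₁ + b·p₂ ≈ (-0.286, 0.800, 0.528); φ = arcsin(p_z) ≈ 31.84°, λ = atan2(p_y, p_x) ≈ 109.68°.

≈ 32°N, 110°E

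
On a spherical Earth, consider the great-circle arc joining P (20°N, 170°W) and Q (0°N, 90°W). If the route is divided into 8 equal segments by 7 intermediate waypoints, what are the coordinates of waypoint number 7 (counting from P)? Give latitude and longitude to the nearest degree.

Convert each endpoint to a unit vector on the sphere (x = cos φ cos λ, y = cos φ sin λ, z = sin φ).
The central angle between the endpoints is δ = arccos(p₁·p₂) ≈ 1.407 rad (80.6°).
Interpolate at f = 7/8 with slerp weights a = sin((1−f)δ)/sin δ ≈ 0.177, b = sin(fδ)/sin δ ≈ 0.956.
p = a·p₁ + b·p₂ ≈ (-0.164, -0.985, 0.061); φ = arcsin(p_z) ≈ 3.48°, λ = atan2(p_y, p_x) ≈ -99.46°.

≈ (3°N, 99°W)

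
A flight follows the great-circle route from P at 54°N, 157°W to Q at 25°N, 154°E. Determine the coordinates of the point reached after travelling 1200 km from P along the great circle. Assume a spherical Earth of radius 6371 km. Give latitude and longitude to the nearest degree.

Convert each endpoint to a unit vector on the sphere (x = cos φ cos λ, y = cos φ sin λ, z = sin φ).
The central angle between the endpoints is δ = arccos(p₁·p₂) ≈ 0.807 rad (46.3°). The total great-circle distance is δ·R ≈ 0.807 × 6371 ≈ 5144 km, so the target fraction is f = 1200/5144 ≈ 0.233.
Interpolate at f ≈ 0.233 with slerp weights a = sin((1−f)δ)/sin δ ≈ 0.803, b = sin(fδ)/sin δ ≈ 0.259.
p = a·p₁ + b·p₂ ≈ (-0.646, -0.081, 0.759); φ = arcsin(p_z) ≈ 49.40°, λ = atan2(p_y, p_x) ≈ -172.81°.

≈ 49°N, 173°W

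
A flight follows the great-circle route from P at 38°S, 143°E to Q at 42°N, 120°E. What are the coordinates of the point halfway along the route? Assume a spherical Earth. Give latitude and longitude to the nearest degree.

≈ 2°N, 132°E

Write both endpoints as unit vectors p₁, p₂ with components (cos φ cos λ, cos φ sin λ, sin φ).
The central angle between the endpoints is δ = arccos(p₁·p₂) ≈ 1.443 rad (82.7°).
Interpolate at f = 1/2 with slerp weights a = sin((1−f)δ)/sin δ ≈ 0.666, b = sin(fδ)/sin δ ≈ 0.666.
p = a·p₁ + b·p₂ ≈ (-0.667, 0.745, 0.036); φ = arcsin(p_z) ≈ 2.04°, λ = atan2(p_y, p_x) ≈ 131.84°.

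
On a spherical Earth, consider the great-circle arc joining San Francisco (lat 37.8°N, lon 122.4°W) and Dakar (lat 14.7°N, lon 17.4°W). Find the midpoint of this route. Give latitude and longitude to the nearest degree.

Write both endpoints as unit vectors p₁, p₂ with components (cos φ cos λ, cos φ sin λ, sin φ).
The central angle between the endpoints is δ = arccos(p₁·p₂) ≈ 1.613 rad (92.4°).
Interpolate at f = 1/2 with slerp weights a = sin((1−f)δ)/sin δ ≈ 0.723, b = sin(fδ)/sin δ ≈ 0.723.
p = a·p₁ + b·p₂ ≈ (0.361, -0.691, 0.626); φ = arcsin(p_z) ≈ 38.77°, λ = atan2(p_y, p_x) ≈ -62.42°.

≈ lat 39°N, lon 62°W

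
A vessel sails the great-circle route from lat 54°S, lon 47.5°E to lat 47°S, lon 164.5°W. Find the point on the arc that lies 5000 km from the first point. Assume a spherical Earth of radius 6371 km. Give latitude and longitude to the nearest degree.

The haversine formula gives a central angle δ ≈ 1.316 rad (75.4°) between the endpoints. The total great-circle distance is δ·R ≈ 1.316 × 6371 ≈ 8386 km, so the target fraction is f = 5000/8386 ≈ 0.596.
Interpolate at f ≈ 0.596 with slerp weights a = sin((1−f)δ)/sin δ ≈ 0.524, b = sin(fδ)/sin δ ≈ 0.730.
p = a·p₁ + b·p₂ ≈ (-0.272, 0.094, -0.958); φ = arcsin(p_z) ≈ -73.28°, λ = atan2(p_y, p_x) ≈ 160.95°.

≈ lat 73°S, lon 161°E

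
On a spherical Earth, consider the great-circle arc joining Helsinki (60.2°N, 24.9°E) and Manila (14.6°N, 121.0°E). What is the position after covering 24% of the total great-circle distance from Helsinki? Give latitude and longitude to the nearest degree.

The haversine formula gives a central angle δ ≈ 1.402 rad (80.3°) between the endpoints.
Interpolate at f = 0.24 with slerp weights a = sin((1−f)δ)/sin δ ≈ 0.888, b = sin(fδ)/sin δ ≈ 0.335.
p = a·p₁ + b·p₂ ≈ (0.233, 0.464, 0.855); φ = arcsin(p_z) ≈ 58.74°, λ = atan2(p_y, p_x) ≈ 63.30°.

≈ 59°N, 63°E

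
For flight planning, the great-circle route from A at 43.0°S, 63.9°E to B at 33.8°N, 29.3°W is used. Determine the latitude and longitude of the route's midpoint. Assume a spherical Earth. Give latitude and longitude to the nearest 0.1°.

From cos δ = sin φ₁ sin φ₂ + cos φ₁ cos φ₂ cos Δλ, the central angle is δ ≈ 1.997 rad (114.4°).
Interpolate at f = 1/2 with slerp weights a = sin((1−f)δ)/sin δ ≈ 0.923, b = sin(fδ)/sin δ ≈ 0.923.
p = a·p₁ + b·p₂ ≈ (0.966, 0.231, -0.116); φ = arcsin(p_z) ≈ -6.66°, λ = atan2(p_y, p_x) ≈ 13.44°.

≈ 6.7°S, 13.4°E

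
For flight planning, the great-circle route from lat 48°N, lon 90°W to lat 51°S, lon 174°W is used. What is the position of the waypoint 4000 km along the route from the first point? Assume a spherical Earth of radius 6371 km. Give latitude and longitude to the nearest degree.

Convert each endpoint to a unit vector on the sphere (x = cos φ cos λ, y = cos φ sin λ, z = sin φ).
The central angle between the endpoints is δ = arccos(p₁·p₂) ≈ 2.134 rad (122.2°). The total great-circle distance is δ·R ≈ 2.134 × 6371 ≈ 13593 km, so the target fraction is f = 4000/13593 ≈ 0.294.
Interpolate at f ≈ 0.294 with slerp weights a = sin((1−f)δ)/sin δ ≈ 1.180, b = sin(fδ)/sin δ ≈ 0.695.
p = a·p₁ + b·p₂ ≈ (-0.435, -0.835, 0.337); φ = arcsin(p_z) ≈ 19.70°, λ = atan2(p_y, p_x) ≈ -117.50°.

≈ lat 20°N, lon 117°W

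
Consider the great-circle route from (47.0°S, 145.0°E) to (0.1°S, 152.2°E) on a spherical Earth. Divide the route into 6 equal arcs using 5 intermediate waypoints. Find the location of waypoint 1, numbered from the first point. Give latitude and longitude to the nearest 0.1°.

Write both endpoints as unit vectors p₁, p₂ with components (cos φ cos λ, cos φ sin λ, sin φ).
The central angle between the endpoints is δ = arccos(p₁·p₂) ≈ 0.826 rad (47.3°).
Interpolate at f = 1/6 with slerp weights a = sin((1−f)δ)/sin δ ≈ 0.864, b = sin(fδ)/sin δ ≈ 0.187.
p = a·p₁ + b·p₂ ≈ (-0.648, 0.425, -0.632); φ = arcsin(p_z) ≈ -39.21°, λ = atan2(p_y, p_x) ≈ 146.73°.

≈ (39.2°S, 146.7°E)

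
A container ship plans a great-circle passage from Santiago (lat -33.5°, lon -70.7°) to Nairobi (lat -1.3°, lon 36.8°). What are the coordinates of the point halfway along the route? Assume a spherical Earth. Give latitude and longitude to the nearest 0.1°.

≈ lat -27.7°, lon -9.9°

Convert each endpoint to a unit vector on the sphere (x = cos φ cos λ, y = cos φ sin λ, z = sin φ).
The central angle between the endpoints is δ = arccos(p₁·p₂) ≈ 1.811 rad (103.8°).
Interpolate at f = 1/2 with slerp weights a = sin((1−f)δ)/sin δ ≈ 0.810, b = sin(fδ)/sin δ ≈ 0.810.
p = a·p₁ + b·p₂ ≈ (0.872, -0.152, -0.466); φ = arcsin(p_z) ≈ -27.74°, λ = atan2(p_y, p_x) ≈ -9.92°.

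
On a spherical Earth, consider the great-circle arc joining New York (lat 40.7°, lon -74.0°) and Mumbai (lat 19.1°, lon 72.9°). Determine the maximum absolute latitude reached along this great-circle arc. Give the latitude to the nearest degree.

≈ 65°

The great circle lies in the plane with unit normal n̂ = (p₁ × p₂)/|p₁ × p₂|.
Here n̂_z ≈ +0.424; the vertex latitude is φ_max = arccos|n̂_z| ≈ 64.9°.
Check via Clairaut: cos φ_max = |cos φ₁| · sin C = cos(40.7°)·sin(34.0°) ≈ 0.424, again giving ≈ 64.9°.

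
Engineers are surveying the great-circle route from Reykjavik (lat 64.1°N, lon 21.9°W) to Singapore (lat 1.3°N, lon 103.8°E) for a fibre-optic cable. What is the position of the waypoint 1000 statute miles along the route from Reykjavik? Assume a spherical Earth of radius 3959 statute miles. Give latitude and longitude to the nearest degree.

Convert each endpoint to a unit vector on the sphere (x = cos φ cos λ, y = cos φ sin λ, z = sin φ).
The central angle between the endpoints is δ = arccos(p₁·p₂) ≈ 1.807 rad (103.6°). The total great-circle distance is δ·R ≈ 1.807 × 3959 ≈ 7156 mi, so the target fraction is f = 1000/7156 ≈ 0.140.
Interpolate at f ≈ 0.140 with slerp weights a = sin((1−f)δ)/sin δ ≈ 1.029, b = sin(fδ)/sin δ ≈ 0.257.
p = a·p₁ + b·p₂ ≈ (0.356, 0.082, 0.931); φ = arcsin(p_z) ≈ 68.60°, λ = atan2(p_y, p_x) ≈ 12.99°.

≈ lat 69°N, lon 13°E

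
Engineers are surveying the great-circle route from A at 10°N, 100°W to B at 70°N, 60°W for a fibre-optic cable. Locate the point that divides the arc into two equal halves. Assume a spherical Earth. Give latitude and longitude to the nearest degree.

Convert each endpoint to a unit vector on the sphere (x = cos φ cos λ, y = cos φ sin λ, z = sin φ).
The central angle between the endpoints is δ = arccos(p₁·p₂) ≈ 1.136 rad (65.1°).
Interpolate at f = 1/2 with slerp weights a = sin((1−f)δ)/sin δ ≈ 0.593, b = sin(fδ)/sin δ ≈ 0.593.
p = a·p₁ + b·p₂ ≈ (0.000, -0.751, 0.660); φ = arcsin(p_z) ≈ 41.33°, λ = atan2(p_y, p_x) ≈ -90.00°.

≈ 41°N, 90°W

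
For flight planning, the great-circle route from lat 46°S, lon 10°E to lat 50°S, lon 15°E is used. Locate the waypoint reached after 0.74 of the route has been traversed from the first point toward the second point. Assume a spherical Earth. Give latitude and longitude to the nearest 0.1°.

Write both endpoints as unit vectors p₁, p₂ with components (cos φ cos λ, cos φ sin λ, sin φ).
The central angle between the endpoints is δ = arccos(p₁·p₂) ≈ 0.091 rad (5.2°).
Interpolate at f = 0.74 with slerp weights a = sin((1−f)δ)/sin δ ≈ 0.260, b = sin(fδ)/sin δ ≈ 0.740.
p = a·p₁ + b·p₂ ≈ (0.638, 0.155, -0.754); φ = arcsin(p_z) ≈ -48.98°, λ = atan2(p_y, p_x) ≈ 13.62°.

≈ lat 49.0°S, lon 13.6°E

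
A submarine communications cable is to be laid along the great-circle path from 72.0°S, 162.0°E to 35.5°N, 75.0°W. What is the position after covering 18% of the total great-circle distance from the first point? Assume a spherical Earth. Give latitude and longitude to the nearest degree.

The haversine formula gives a central angle δ ≈ 2.331 rad (133.6°) between the endpoints.
Interpolate at f = 0.18 with slerp weights a = sin((1−f)δ)/sin δ ≈ 1.301, b = sin(fδ)/sin δ ≈ 0.562.
p = a·p₁ + b·p₂ ≈ (-0.264, -0.318, -0.911); φ = arcsin(p_z) ≈ -65.59°, λ = atan2(p_y, p_x) ≈ -129.68°.

≈ 66°S, 130°W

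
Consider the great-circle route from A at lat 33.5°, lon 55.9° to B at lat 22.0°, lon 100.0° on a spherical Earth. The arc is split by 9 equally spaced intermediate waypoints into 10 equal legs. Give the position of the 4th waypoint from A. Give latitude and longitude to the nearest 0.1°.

≈ lat 30.7°, lon 74.7°

Convert each endpoint to a unit vector on the sphere (x = cos φ cos λ, y = cos φ sin λ, z = sin φ).
The central angle between the endpoints is δ = arccos(p₁·p₂) ≈ 0.704 rad (40.4°).
Interpolate at f = 4/10 with slerp weights a = sin((1−f)δ)/sin δ ≈ 0.633, b = sin(fδ)/sin δ ≈ 0.429.
p = a·p₁ + b·p₂ ≈ (0.227, 0.829, 0.510); φ = arcsin(p_z) ≈ 30.69°, λ = atan2(p_y, p_x) ≈ 74.69°.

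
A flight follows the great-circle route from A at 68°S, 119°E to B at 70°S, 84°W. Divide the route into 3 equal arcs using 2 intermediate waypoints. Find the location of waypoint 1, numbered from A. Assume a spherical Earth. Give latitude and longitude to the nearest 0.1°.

Write both endpoints as unit vectors p₁, p₂ with components (cos φ cos λ, cos φ sin λ, sin φ).
The central angle between the endpoints is δ = arccos(p₁·p₂) ≈ 0.718 rad (41.1°).
Interpolate at f = 1/3 with slerp weights a = sin((1−f)δ)/sin δ ≈ 0.700, b = sin(fδ)/sin δ ≈ 0.360.
p = a·p₁ + b·p₂ ≈ (-0.114, 0.107, -0.988); φ = arcsin(p_z) ≈ -81.00°, λ = atan2(p_y, p_x) ≈ 136.93°.

≈ 81.0°S, 136.9°E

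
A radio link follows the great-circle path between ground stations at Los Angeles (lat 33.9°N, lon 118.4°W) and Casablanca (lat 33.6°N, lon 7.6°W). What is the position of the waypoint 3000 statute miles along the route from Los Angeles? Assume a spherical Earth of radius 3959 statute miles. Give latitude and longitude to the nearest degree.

≈ lat 50°N, lon 63°W

Write both endpoints as unit vectors p₁, p₂ with components (cos φ cos λ, cos φ sin λ, sin φ).
The central angle between the endpoints is δ = arccos(p₁·p₂) ≈ 1.508 rad (86.4°). The total great-circle distance is δ·R ≈ 1.508 × 3959 ≈ 5969 mi, so the target fraction is f = 3000/5969 ≈ 0.503.
Interpolate at f ≈ 0.503 with slerp weights a = sin((1−f)δ)/sin δ ≈ 0.683, b = sin(fδ)/sin δ ≈ 0.689.
p = a·p₁ + b·p₂ ≈ (0.299, -0.574, 0.762); φ = arcsin(p_z) ≈ 49.64°, λ = atan2(p_y, p_x) ≈ -62.50°.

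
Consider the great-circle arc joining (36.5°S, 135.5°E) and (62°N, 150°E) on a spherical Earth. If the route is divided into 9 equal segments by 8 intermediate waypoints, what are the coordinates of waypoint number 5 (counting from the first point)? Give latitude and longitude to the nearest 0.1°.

≈ (18.3°N, 141.4°E)

Convert each endpoint to a unit vector on the sphere (x = cos φ cos λ, y = cos φ sin λ, z = sin φ).
The central angle between the endpoints is δ = arccos(p₁·p₂) ≈ 1.731 rad (99.2°).
Interpolate at f = 5/9 with slerp weights a = sin((1−f)δ)/sin δ ≈ 0.705, b = sin(fδ)/sin δ ≈ 0.831.
p = a·p₁ + b·p₂ ≈ (-0.742, 0.592, 0.314); φ = arcsin(p_z) ≈ 18.33°, λ = atan2(p_y, p_x) ≈ 141.41°.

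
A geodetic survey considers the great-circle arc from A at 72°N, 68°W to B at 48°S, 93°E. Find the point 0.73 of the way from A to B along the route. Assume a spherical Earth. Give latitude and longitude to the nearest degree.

Convert each endpoint to a unit vector on the sphere (x = cos φ cos λ, y = cos φ sin λ, z = sin φ).
The central angle between the endpoints is δ = arccos(p₁·p₂) ≈ 2.696 rad (154.5°).
Interpolate at f = 0.73 with slerp weights a = sin((1−f)δ)/sin δ ≈ 1.543, b = sin(fδ)/sin δ ≈ 2.139.
p = a·p₁ + b·p₂ ≈ (0.104, 0.987, -0.122); φ = arcsin(p_z) ≈ -7.00°, λ = atan2(p_y, p_x) ≈ 84.00°.

≈ 7°S, 84°E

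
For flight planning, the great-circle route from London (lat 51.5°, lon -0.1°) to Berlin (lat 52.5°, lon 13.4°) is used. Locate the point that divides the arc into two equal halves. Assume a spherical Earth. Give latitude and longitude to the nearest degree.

≈ lat 52°, lon 7°

Convert each endpoint to a unit vector on the sphere (x = cos φ cos λ, y = cos φ sin λ, z = sin φ).
The central angle between the endpoints is δ = arccos(p₁·p₂) ≈ 0.146 rad (8.4°).
Interpolate at f = 1/2 with slerp weights a = sin((1−f)δ)/sin δ ≈ 0.501, b = sin(fδ)/sin δ ≈ 0.501.
p = a·p₁ + b·p₂ ≈ (0.609, 0.070, 0.790); φ = arcsin(p_z) ≈ 52.19°, λ = atan2(p_y, p_x) ≈ 6.57°.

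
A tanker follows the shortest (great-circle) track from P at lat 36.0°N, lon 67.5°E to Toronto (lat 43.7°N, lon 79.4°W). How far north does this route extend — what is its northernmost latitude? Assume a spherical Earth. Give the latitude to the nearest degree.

≈ 71°N

The great circle lies in the plane with unit normal n̂ = (p₁ × p₂)/|p₁ × p₂|.
Here n̂_z ≈ -0.321; the vertex latitude is φ_max = arccos|n̂_z| ≈ 71.3°.
Check via Clairaut: cos φ_max = |cos φ₁| · sin C = cos(36.0°)·sin(23.3°) ≈ 0.321, again giving ≈ 71.3°.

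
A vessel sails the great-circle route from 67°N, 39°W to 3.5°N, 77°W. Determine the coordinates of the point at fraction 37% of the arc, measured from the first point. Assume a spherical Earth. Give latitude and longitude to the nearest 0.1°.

≈ 44.9°N, 62.5°W

Convert each endpoint to a unit vector on the sphere (x = cos φ cos λ, y = cos φ sin λ, z = sin φ).
The central angle between the endpoints is δ = arccos(p₁·p₂) ≈ 1.199 rad (68.7°).
Interpolate at f = 0.37 with slerp weights a = sin((1−f)δ)/sin δ ≈ 0.736, b = sin(fδ)/sin δ ≈ 0.461.
p = a·p₁ + b·p₂ ≈ (0.327, -0.629, 0.705); φ = arcsin(p_z) ≈ 44.86°, λ = atan2(p_y, p_x) ≈ -62.54°.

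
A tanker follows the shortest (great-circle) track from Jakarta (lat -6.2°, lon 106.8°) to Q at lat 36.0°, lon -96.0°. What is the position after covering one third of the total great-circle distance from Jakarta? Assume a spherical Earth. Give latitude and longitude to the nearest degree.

≈ lat 34°, lon 135°

The haversine formula gives a central angle δ ≈ 2.506 rad (143.6°) between the endpoints.
Interpolate at f = 1/3 with slerp weights a = sin((1−f)δ)/sin δ ≈ 1.677, b = sin(fδ)/sin δ ≈ 1.250.
p = a·p₁ + b·p₂ ≈ (-0.588, 0.590, 0.554); φ = arcsin(p_z) ≈ 33.61°, λ = atan2(p_y, p_x) ≈ 134.86°.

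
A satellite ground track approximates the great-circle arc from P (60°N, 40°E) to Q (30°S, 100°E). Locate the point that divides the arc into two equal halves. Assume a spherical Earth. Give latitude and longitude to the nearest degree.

From cos δ = sin φ₁ sin φ₂ + cos φ₁ cos φ₂ cos Δλ, the central angle is δ ≈ 1.789 rad (102.5°).
Interpolate at f = 1/2 with slerp weights a = sin((1−f)δ)/sin δ ≈ 0.799, b = sin(fδ)/sin δ ≈ 0.799.
p = a·p₁ + b·p₂ ≈ (0.186, 0.938, 0.292); φ = arcsin(p_z) ≈ 17.00°, λ = atan2(p_y, p_x) ≈ 78.79°.

≈ (17°N, 79°E)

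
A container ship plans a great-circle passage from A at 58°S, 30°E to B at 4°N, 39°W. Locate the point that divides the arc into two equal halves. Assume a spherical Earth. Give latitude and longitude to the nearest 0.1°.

≈ 31.2°S, 16.4°W

Convert each endpoint to a unit vector on the sphere (x = cos φ cos λ, y = cos φ sin λ, z = sin φ).
The central angle between the endpoints is δ = arccos(p₁·p₂) ≈ 1.440 rad (82.5°).
Interpolate at f = 1/2 with slerp weights a = sin((1−f)δ)/sin δ ≈ 0.665, b = sin(fδ)/sin δ ≈ 0.665.
p = a·p₁ + b·p₂ ≈ (0.821, -0.241, -0.518); φ = arcsin(p_z) ≈ -31.17°, λ = atan2(p_y, p_x) ≈ -16.38°.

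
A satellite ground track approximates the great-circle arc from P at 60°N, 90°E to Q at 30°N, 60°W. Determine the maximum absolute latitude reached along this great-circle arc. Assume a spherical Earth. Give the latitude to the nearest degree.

The great circle lies in the plane with unit normal n̂ = (p₁ × p₂)/|p₁ × p₂|.
Here n̂_z ≈ -0.217; the vertex latitude is φ_max = arccos|n̂_z| ≈ 77.5°.

≈ 77°N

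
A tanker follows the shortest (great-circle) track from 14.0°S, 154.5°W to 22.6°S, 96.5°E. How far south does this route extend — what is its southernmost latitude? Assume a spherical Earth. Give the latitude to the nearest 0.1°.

The great circle lies in the plane with unit normal n̂ = (p₁ × p₂)/|p₁ × p₂|.
Here n̂_z ≈ -0.864; the vertex latitude is φ_max = arccos|n̂_z| ≈ 30.2°.
Check via Clairaut: cos φ_max = |cos φ₁| · sin C = cos(14.0°)·sin(117.0°) ≈ 0.864, again giving ≈ 30.2°.

≈ 30.2°S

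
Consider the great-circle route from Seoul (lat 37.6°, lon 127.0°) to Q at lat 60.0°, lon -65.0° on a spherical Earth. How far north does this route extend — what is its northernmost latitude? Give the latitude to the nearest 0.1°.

≈ 85.2°

The great circle lies in the plane with unit normal n̂ = (p₁ × p₂)/|p₁ × p₂|.
Here n̂_z ≈ +0.083; the vertex latitude is φ_max = arccos|n̂_z| ≈ 85.2°.
Check via Clairaut: cos φ_max = |cos φ₁| · sin C = cos(37.6°)·sin(6.0°) ≈ 0.083, again giving ≈ 85.2°.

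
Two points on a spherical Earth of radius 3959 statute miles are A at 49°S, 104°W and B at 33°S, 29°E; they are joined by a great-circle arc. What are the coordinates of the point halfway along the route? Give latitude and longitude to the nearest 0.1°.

Convert each endpoint to a unit vector on the sphere (x = cos φ cos λ, y = cos φ sin λ, z = sin φ).
The central angle between the endpoints is δ = arccos(p₁·p₂) ≈ 1.535 rad (87.9°).
Interpolate at f = 1/2 with slerp weights a = sin((1−f)δ)/sin δ ≈ 0.695, b = sin(fδ)/sin δ ≈ 0.695.
p = a·p₁ + b·p₂ ≈ (0.399, -0.160, -0.903); φ = arcsin(p_z) ≈ -64.52°, λ = atan2(p_y, p_x) ≈ -21.81°.

≈ 64.5°S, 21.8°W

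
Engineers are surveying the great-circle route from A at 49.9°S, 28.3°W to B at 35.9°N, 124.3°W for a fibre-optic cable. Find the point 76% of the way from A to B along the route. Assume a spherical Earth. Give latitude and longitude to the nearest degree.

The haversine formula gives a central angle δ ≈ 2.098 rad (120.2°) between the endpoints.
Interpolate at f = 0.76 with slerp weights a = sin((1−f)δ)/sin δ ≈ 0.558, b = sin(fδ)/sin δ ≈ 1.157.
p = a·p₁ + b·p₂ ≈ (-0.211, -0.945, 0.251); φ = arcsin(p_z) ≈ 14.55°, λ = atan2(p_y, p_x) ≈ -102.62°.

≈ 15°N, 103°W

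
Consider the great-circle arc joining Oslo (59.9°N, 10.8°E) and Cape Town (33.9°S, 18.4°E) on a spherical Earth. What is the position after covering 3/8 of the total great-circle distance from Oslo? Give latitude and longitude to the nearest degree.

≈ 25°N, 15°E

Convert each endpoint to a unit vector on the sphere (x = cos φ cos λ, y = cos φ sin λ, z = sin φ).
The central angle between the endpoints is δ = arccos(p₁·p₂) ≈ 1.641 rad (94.0°).
Interpolate at f = 3/8 with slerp weights a = sin((1−f)δ)/sin δ ≈ 0.857, b = sin(fδ)/sin δ ≈ 0.579.
p = a·p₁ + b·p₂ ≈ (0.878, 0.232, 0.419); φ = arcsin(p_z) ≈ 24.76°, λ = atan2(p_y, p_x) ≈ 14.81°.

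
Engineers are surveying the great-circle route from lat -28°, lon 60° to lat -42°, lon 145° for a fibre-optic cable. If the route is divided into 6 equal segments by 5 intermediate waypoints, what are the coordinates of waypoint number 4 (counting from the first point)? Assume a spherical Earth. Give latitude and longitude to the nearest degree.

The haversine formula gives a central angle δ ≈ 1.190 rad (68.2°) between the endpoints.
Interpolate at f = 4/6 with slerp weights a = sin((1−f)δ)/sin δ ≈ 0.416, b = sin(fδ)/sin δ ≈ 0.768.
p = a·p₁ + b·p₂ ≈ (-0.284, 0.646, -0.709); φ = arcsin(p_z) ≈ -45.16°, λ = atan2(p_y, p_x) ≈ 113.72°.

≈ lat -45°, lon 114°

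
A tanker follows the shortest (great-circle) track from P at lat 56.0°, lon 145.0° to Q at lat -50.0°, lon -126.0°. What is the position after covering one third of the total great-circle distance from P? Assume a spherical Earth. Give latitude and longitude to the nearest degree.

≈ lat 23°, lon -177°

From cos δ = sin φ₁ sin φ₂ + cos φ₁ cos φ₂ cos Δλ, the central angle is δ ≈ 2.251 rad (129.0°).
Interpolate at f = 1/3 with slerp weights a = sin((1−f)δ)/sin δ ≈ 1.283, b = sin(fδ)/sin δ ≈ 0.877.
p = a·p₁ + b·p₂ ≈ (-0.919, -0.045, 0.392); φ = arcsin(p_z) ≈ 23.07°, λ = atan2(p_y, p_x) ≈ -177.23°.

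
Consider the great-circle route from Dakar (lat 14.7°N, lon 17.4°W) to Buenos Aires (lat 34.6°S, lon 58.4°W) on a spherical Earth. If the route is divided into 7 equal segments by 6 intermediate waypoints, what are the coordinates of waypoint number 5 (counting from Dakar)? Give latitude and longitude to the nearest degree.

Write both endpoints as unit vectors p₁, p₂ with components (cos φ cos λ, cos φ sin λ, sin φ).
The central angle between the endpoints is δ = arccos(p₁·p₂) ≈ 1.096 rad (62.8°).
Interpolate at f = 5/7 with slerp weights a = sin((1−f)δ)/sin δ ≈ 0.346, b = sin(fδ)/sin δ ≈ 0.793.
p = a·p₁ + b·p₂ ≈ (0.662, -0.656, -0.362); φ = arcsin(p_z) ≈ -21.25°, λ = atan2(p_y, p_x) ≈ -44.76°.

≈ lat 21°S, lon 45°W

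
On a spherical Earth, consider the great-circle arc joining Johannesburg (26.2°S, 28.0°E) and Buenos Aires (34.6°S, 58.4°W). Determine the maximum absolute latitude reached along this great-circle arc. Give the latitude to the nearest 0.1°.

≈ 39.5°S

The great circle lies in the plane with unit normal n̂ = (p₁ × p₂)/|p₁ × p₂|.
Here n̂_z ≈ -0.772; the vertex latitude is φ_max = arccos|n̂_z| ≈ 39.5°.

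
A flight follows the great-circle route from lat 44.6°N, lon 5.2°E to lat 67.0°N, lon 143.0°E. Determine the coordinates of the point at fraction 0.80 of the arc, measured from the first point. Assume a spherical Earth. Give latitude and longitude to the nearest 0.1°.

≈ lat 76.1°N, lon 113.6°E

Write both endpoints as unit vectors p₁, p₂ with components (cos φ cos λ, cos φ sin λ, sin φ).
The central angle between the endpoints is δ = arccos(p₁·p₂) ≈ 1.115 rad (63.9°).
Interpolate at f = 0.80 with slerp weights a = sin((1−f)δ)/sin δ ≈ 0.246, b = sin(fδ)/sin δ ≈ 0.867.
p = a·p₁ + b·p₂ ≈ (-0.096, 0.220, 0.971); φ = arcsin(p_z) ≈ 76.13°, λ = atan2(p_y, p_x) ≈ 113.57°.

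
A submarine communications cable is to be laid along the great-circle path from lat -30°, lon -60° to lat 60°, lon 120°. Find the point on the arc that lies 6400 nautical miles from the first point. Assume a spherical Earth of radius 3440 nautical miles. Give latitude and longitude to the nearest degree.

≈ lat 77°, lon -60°

Convert each endpoint to a unit vector on the sphere (x = cos φ cos λ, y = cos φ sin λ, z = sin φ).
The central angle between the endpoints is δ = arccos(p₁·p₂) ≈ 2.618 rad (150.0°). The total great-circle distance is δ·R ≈ 2.618 × 3440 ≈ 9006 nmi, so the target fraction is f = 6400/9006 ≈ 0.711.
Interpolate at f ≈ 0.711 with slerp weights a = sin((1−f)δ)/sin δ ≈ 1.374, b = sin(fδ)/sin δ ≈ 1.917.
p = a·p₁ + b·p₂ ≈ (0.116, -0.201, 0.973); φ = arcsin(p_z) ≈ 76.60°, λ = atan2(p_y, p_x) ≈ -60.00°.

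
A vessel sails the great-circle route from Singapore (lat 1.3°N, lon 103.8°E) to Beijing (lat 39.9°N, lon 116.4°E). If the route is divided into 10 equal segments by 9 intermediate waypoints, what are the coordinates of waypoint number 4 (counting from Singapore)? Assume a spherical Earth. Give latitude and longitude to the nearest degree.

≈ lat 17°N, lon 108°E

The haversine formula gives a central angle δ ≈ 0.703 rad (40.3°) between the endpoints.
Interpolate at f = 4/10 with slerp weights a = sin((1−f)δ)/sin δ ≈ 0.633, b = sin(fδ)/sin δ ≈ 0.429.
p = a·p₁ + b·p₂ ≈ (-0.297, 0.910, 0.290); φ = arcsin(p_z) ≈ 16.84°, λ = atan2(p_y, p_x) ≈ 108.10°.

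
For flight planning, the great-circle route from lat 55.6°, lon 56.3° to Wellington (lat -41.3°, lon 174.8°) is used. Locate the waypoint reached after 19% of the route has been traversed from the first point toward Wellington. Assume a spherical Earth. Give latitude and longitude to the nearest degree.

≈ lat 45°, lon 95°

The haversine formula gives a central angle δ ≈ 2.414 rad (138.3°) between the endpoints.
Interpolate at f = 0.19 with slerp weights a = sin((1−f)δ)/sin δ ≈ 1.394, b = sin(fδ)/sin δ ≈ 0.666.
p = a·p₁ + b·p₂ ≈ (-0.061, 0.701, 0.711); φ = arcsin(p_z) ≈ 45.30°, λ = atan2(p_y, p_x) ≈ 95.00°.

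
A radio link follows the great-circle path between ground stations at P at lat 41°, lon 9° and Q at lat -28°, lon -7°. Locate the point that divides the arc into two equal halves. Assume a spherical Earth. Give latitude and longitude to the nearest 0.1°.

Write both endpoints as unit vectors p₁, p₂ with components (cos φ cos λ, cos φ sin λ, sin φ).
The central angle between the endpoints is δ = arccos(p₁·p₂) ≈ 1.232 rad (70.6°).
Interpolate at f = 1/2 with slerp weights a = sin((1−f)δ)/sin δ ≈ 0.613, b = sin(fδ)/sin δ ≈ 0.613.
p = a·p₁ + b·p₂ ≈ (0.993, 0.006, 0.114); φ = arcsin(p_z) ≈ 6.56°, λ = atan2(p_y, p_x) ≈ 0.37°.

≈ lat 6.6°, lon 0.4°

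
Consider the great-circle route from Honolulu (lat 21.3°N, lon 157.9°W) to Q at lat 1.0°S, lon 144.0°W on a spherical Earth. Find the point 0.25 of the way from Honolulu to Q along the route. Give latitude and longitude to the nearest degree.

≈ lat 16°N, lon 154°W

Write both endpoints as unit vectors p₁, p₂ with components (cos φ cos λ, cos φ sin λ, sin φ).
The central angle between the endpoints is δ = arccos(p₁·p₂) ≈ 0.456 rad (26.1°).
Interpolate at f = 0.25 with slerp weights a = sin((1−f)δ)/sin δ ≈ 0.762, b = sin(fδ)/sin δ ≈ 0.258.
p = a·p₁ + b·p₂ ≈ (-0.866, -0.419, 0.272); φ = arcsin(p_z) ≈ 15.79°, λ = atan2(p_y, p_x) ≈ -154.20°.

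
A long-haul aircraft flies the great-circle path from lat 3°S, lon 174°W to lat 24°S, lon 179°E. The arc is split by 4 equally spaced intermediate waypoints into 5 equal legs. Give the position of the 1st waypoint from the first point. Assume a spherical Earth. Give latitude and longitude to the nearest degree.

≈ lat 7°S, lon 175°W

Convert each endpoint to a unit vector on the sphere (x = cos φ cos λ, y = cos φ sin λ, z = sin φ).
The central angle between the endpoints is δ = arccos(p₁·p₂) ≈ 0.385 rad (22.1°).
Interpolate at f = 1/5 with slerp weights a = sin((1−f)δ)/sin δ ≈ 0.807, b = sin(fδ)/sin δ ≈ 0.205.
p = a·p₁ + b·p₂ ≈ (-0.989, -0.081, -0.126); φ = arcsin(p_z) ≈ -7.21°, λ = atan2(p_y, p_x) ≈ -175.32°.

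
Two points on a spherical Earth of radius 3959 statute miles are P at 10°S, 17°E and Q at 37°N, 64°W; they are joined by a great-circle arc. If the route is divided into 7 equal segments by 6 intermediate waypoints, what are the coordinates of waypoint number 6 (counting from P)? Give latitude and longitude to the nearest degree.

Convert each endpoint to a unit vector on the sphere (x = cos φ cos λ, y = cos φ sin λ, z = sin φ).
The central angle between the endpoints is δ = arccos(p₁·p₂) ≈ 1.552 rad (88.9°).
Interpolate at f = 6/7 with slerp weights a = sin((1−f)δ)/sin δ ≈ 0.220, b = sin(fδ)/sin δ ≈ 0.971.
p = a·p₁ + b·p₂ ≈ (0.547, -0.634, 0.546); φ = arcsin(p_z) ≈ 33.12°, λ = atan2(p_y, p_x) ≈ -49.20°.

≈ 33°N, 49°W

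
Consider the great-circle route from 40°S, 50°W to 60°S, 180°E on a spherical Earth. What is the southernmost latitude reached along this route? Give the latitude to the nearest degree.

The great circle lies in the plane with unit normal n̂ = (p₁ × p₂)/|p₁ × p₂|.
Here n̂_z ≈ -0.309; the vertex latitude is φ_max = arccos|n̂_z| ≈ 72.0°.

≈ 72°S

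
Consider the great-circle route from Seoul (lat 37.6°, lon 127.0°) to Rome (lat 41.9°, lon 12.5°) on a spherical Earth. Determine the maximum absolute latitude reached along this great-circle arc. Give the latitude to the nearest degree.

The great circle lies in the plane with unit normal n̂ = (p₁ × p₂)/|p₁ × p₂|.
Here n̂_z ≈ -0.544; the vertex latitude is φ_max = arccos|n̂_z| ≈ 57.1°.

≈ 57°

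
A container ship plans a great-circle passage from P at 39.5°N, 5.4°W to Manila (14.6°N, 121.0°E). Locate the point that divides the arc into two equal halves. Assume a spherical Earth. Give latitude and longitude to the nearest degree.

≈ 48°N, 70°E

Convert each endpoint to a unit vector on the sphere (x = cos φ cos λ, y = cos φ sin λ, z = sin φ).
The central angle between the endpoints is δ = arccos(p₁·p₂) ≈ 1.857 rad (106.4°).
Interpolate at f = 1/2 with slerp weights a = sin((1−f)δ)/sin δ ≈ 0.835, b = sin(fδ)/sin δ ≈ 0.835.
p = a·p₁ + b·p₂ ≈ (0.225, 0.632, 0.742); φ = arcsin(p_z) ≈ 47.86°, λ = atan2(p_y, p_x) ≈ 70.38°.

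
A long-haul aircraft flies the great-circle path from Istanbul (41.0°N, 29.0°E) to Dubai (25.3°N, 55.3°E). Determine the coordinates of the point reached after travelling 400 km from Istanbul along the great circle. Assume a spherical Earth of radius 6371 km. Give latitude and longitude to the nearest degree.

Write both endpoints as unit vectors p₁, p₂ with components (cos φ cos λ, cos φ sin λ, sin φ).
The central angle between the endpoints is δ = arccos(p₁·p₂) ≈ 0.469 rad (26.9°). The total great-circle distance is δ·R ≈ 0.469 × 6371 ≈ 2987 km, so the target fraction is f = 400/2987 ≈ 0.134.
Interpolate at f ≈ 0.134 with slerp weights a = sin((1−f)δ)/sin δ ≈ 0.874, b = sin(fδ)/sin δ ≈ 0.139.
p = a·p₁ + b·p₂ ≈ (0.648, 0.423, 0.633); φ = arcsin(p_z) ≈ 39.26°, λ = atan2(p_y, p_x) ≈ 33.12°.

≈ (39°N, 33°E)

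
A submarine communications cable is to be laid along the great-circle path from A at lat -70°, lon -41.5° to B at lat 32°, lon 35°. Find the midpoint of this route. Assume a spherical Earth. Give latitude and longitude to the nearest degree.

≈ lat -23°, lon 15°

The haversine formula gives a central angle δ ≈ 2.016 rad (115.5°) between the endpoints.
Interpolate at f = 1/2 with slerp weights a = sin((1−f)δ)/sin δ ≈ 0.937, b = sin(fδ)/sin δ ≈ 0.937.
p = a·p₁ + b·p₂ ≈ (0.891, 0.243, -0.384); φ = arcsin(p_z) ≈ -22.57°, λ = atan2(p_y, p_x) ≈ 15.28°.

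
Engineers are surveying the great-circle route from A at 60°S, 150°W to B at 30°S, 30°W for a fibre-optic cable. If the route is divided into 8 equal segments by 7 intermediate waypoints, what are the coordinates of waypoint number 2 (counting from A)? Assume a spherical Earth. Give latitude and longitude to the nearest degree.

≈ 67°S, 108°W

From cos δ = sin φ₁ sin φ₂ + cos φ₁ cos φ₂ cos Δλ, the central angle is δ ≈ 1.353 rad (77.5°).
Interpolate at f = 2/8 with slerp weights a = sin((1−f)δ)/sin δ ≈ 0.870, b = sin(fδ)/sin δ ≈ 0.340.
p = a·p₁ + b·p₂ ≈ (-0.122, -0.365, -0.923); φ = arcsin(p_z) ≈ -67.39°, λ = atan2(p_y, p_x) ≈ -108.47°.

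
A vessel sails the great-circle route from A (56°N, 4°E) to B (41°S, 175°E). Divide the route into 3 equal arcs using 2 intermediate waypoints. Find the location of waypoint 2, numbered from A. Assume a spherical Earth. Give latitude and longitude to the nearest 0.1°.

From cos δ = sin φ₁ sin φ₂ + cos φ₁ cos φ₂ cos Δλ, the central angle is δ ≈ 2.860 rad (163.9°).
Interpolate at f = 2/3 with slerp weights a = sin((1−f)δ)/sin δ ≈ 2.939, b = sin(fδ)/sin δ ≈ 3.402.
p = a·p₁ + b·p₂ ≈ (-0.919, 0.338, 0.204); φ = arcsin(p_z) ≈ 11.79°, λ = atan2(p_y, p_x) ≈ 159.78°.

≈ (11.8°N, 159.8°E)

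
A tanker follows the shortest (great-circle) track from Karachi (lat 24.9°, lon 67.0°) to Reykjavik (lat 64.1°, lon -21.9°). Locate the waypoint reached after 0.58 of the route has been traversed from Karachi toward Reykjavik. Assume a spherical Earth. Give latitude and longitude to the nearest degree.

≈ lat 56°, lon 35°

From cos δ = sin φ₁ sin φ₂ + cos φ₁ cos φ₂ cos Δλ, the central angle is δ ≈ 1.174 rad (67.3°).
Interpolate at f = 0.58 with slerp weights a = sin((1−f)δ)/sin δ ≈ 0.513, b = sin(fδ)/sin δ ≈ 0.683.
p = a·p₁ + b·p₂ ≈ (0.459, 0.317, 0.830); φ = arcsin(p_z) ≈ 56.11°, λ = atan2(p_y, p_x) ≈ 34.68°.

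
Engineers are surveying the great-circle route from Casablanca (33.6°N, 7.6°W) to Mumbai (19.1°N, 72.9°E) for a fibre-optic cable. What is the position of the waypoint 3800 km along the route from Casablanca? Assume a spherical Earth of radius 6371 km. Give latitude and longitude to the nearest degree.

≈ 33°N, 34°E

Convert each endpoint to a unit vector on the sphere (x = cos φ cos λ, y = cos φ sin λ, z = sin φ).
The central angle between the endpoints is δ = arccos(p₁·p₂) ≈ 1.255 rad (71.9°). The total great-circle distance is δ·R ≈ 1.255 × 6371 ≈ 7993 km, so the target fraction is f = 3800/7993 ≈ 0.475.
Interpolate at f ≈ 0.475 with slerp weights a = sin((1−f)δ)/sin δ ≈ 0.644, b = sin(fδ)/sin δ ≈ 0.591.
p = a·p₁ + b·p₂ ≈ (0.696, 0.463, 0.550); φ = arcsin(p_z) ≈ 33.33°, λ = atan2(p_y, p_x) ≈ 33.65°.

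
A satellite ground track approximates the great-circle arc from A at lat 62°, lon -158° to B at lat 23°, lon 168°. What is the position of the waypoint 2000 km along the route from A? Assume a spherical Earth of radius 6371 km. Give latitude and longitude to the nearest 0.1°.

From cos δ = sin φ₁ sin φ₂ + cos φ₁ cos φ₂ cos Δλ, the central angle is δ ≈ 0.791 rad (45.3°). The total great-circle distance is δ·R ≈ 0.791 × 6371 ≈ 5038 km, so the target fraction is f = 2000/5038 ≈ 0.397.
Interpolate at f ≈ 0.397 with slerp weights a = sin((1−f)δ)/sin δ ≈ 0.646, b = sin(fδ)/sin δ ≈ 0.434.
p = a·p₁ + b·p₂ ≈ (-0.672, -0.030, 0.740); φ = arcsin(p_z) ≈ 47.71°, λ = atan2(p_y, p_x) ≈ -177.41°.

≈ lat 47.7°, lon -177.4°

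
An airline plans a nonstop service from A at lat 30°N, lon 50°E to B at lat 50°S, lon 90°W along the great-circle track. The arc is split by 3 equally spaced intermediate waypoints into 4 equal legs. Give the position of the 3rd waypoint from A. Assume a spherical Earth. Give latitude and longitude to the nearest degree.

Convert each endpoint to a unit vector on the sphere (x = cos φ cos λ, y = cos φ sin λ, z = sin φ).
The central angle between the endpoints is δ = arccos(p₁·p₂) ≈ 2.514 rad (144.0°).
Interpolate at f = 3/4 with slerp weights a = sin((1−f)δ)/sin δ ≈ 1.001, b = sin(fδ)/sin δ ≈ 1.619.
p = a·p₁ + b·p₂ ≈ (0.557, -0.377, -0.740); φ = arcsin(p_z) ≈ -47.72°, λ = atan2(p_y, p_x) ≈ -34.05°.

≈ lat 48°S, lon 34°W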